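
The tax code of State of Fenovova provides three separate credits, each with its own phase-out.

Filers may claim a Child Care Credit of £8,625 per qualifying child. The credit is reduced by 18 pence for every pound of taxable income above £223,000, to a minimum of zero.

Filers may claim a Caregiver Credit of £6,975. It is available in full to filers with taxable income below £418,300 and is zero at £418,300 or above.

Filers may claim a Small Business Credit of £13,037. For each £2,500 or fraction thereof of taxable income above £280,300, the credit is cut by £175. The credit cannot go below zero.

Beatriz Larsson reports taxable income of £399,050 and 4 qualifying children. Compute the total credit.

Child Care Credit: base = 4 × £8,625 = £34,500. 18% of the £176,050 excess over £223,000 is £31,689; credit = £34,500 − £31,689 = £2,811.
Caregiver Credit: £399,050 is below the £418,300 cutoff, so the full £6,975 applies.
Small Business Credit: income exceeds £280,300 by £118,750, which is 48 full-or-partial £2,500 increments; reduction = 48 × £175 = £8,400, leaving £4,637.
Total: £2,811 + £6,975 + £4,637 = £14,423.

£14,423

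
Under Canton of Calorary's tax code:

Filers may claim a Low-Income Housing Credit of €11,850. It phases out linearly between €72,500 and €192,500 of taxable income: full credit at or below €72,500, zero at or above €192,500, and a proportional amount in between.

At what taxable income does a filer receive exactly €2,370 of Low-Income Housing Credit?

€2,370 is 2,370/11,850 of the full €11,850, so 9,480/11,850 of the €120,000 range has been used: income = €72,500 + €120,000 × 9,480/11,850 = €168,500.

€168,500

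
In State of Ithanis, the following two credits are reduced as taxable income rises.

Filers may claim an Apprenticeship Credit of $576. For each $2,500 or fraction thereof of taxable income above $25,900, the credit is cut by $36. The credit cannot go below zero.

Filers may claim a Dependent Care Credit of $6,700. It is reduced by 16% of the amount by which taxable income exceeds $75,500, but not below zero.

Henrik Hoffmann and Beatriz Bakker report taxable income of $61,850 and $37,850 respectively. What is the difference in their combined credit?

$360

Henrik ($61,850): Apprenticeship Credit: income exceeds $25,900 by $35,950, which is 15 full-or-partial $2,500 increments; reduction = 15 × $36 = $540, leaving $36. Dependent Care Credit: $61,850 is at or below the $75,500 threshold, so the full $6,700 applies. total $36 + $6,700 = $6,736
Beatriz ($37,850): Apprenticeship Credit: income exceeds $25,900 by $11,950, which is 5 full-or-partial $2,500 increments; reduction = 5 × $36 = $180, leaving $396. Dependent Care Credit: $37,850 is at or below the $75,500 threshold, so the full $6,700 applies. total $396 + $6,700 = $7,096
Difference: |$6,736 − $7,096| = $360.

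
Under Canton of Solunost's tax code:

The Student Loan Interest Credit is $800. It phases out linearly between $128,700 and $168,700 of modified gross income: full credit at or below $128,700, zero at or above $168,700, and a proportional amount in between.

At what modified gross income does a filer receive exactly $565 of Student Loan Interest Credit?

$140,450

$565 is 565/800 of the full $800, so 235/800 of the $40,000 range has been used: income = $128,700 + $40,000 × 235/800 = $140,450.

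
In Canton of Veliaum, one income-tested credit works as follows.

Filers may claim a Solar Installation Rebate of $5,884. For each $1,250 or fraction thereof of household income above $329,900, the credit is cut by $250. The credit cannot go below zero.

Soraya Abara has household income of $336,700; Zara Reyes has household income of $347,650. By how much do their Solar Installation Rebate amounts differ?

Soraya ($336,700): Solar Installation Rebate: income exceeds $329,900 by $6,800, which is 6 full-or-partial $1,250 increments; reduction = 6 × $250 = $1,500, leaving $4,384.
Zara ($347,650): Solar Installation Rebate: income exceeds $329,900 by $17,750, which is 15 full-or-partial $1,250 increments; reduction = 15 × $250 = $3,750, leaving $2,134.
Difference: |$4,384 − $2,134| = $2,250.

$2,250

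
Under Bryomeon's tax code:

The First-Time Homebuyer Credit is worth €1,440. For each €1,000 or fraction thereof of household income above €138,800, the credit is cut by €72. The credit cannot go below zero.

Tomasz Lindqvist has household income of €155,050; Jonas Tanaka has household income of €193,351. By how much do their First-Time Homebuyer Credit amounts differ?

Tomasz (€155,050): First-Time Homebuyer Credit: income exceeds €138,800 by €16,250, which is 17 full-or-partial €1,000 increments; reduction = 17 × €72 = €1,224, leaving €216.
Jonas (€193,351): First-Time Homebuyer Credit: income exceeds €138,800 by €54,551 → 55 increments × €72 = €3,960 ≥ base, so the credit is €0.
Difference: |€216 − €0| = €216.

€216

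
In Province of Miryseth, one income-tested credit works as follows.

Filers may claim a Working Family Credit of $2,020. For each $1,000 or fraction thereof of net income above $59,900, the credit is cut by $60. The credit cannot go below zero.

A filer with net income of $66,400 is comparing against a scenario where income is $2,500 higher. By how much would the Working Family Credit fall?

$120

At $66,400 — income exceeds $59,900 by $6,500, which is 7 full-or-partial $1,000 increments; reduction = 7 × $60 = $420, leaving $1,600.
At $68,900 — income exceeds $59,900 by $9,000, which is 9 full-or-partial $1,000 increments; reduction = 9 × $60 = $540, leaving $1,480.
Lost: $1,600 − $1,480 = $120.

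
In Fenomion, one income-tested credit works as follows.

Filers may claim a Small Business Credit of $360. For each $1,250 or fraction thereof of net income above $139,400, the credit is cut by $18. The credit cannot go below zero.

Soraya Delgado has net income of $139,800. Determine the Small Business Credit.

$342

Small Business Credit: income exceeds $139,400 by $400, which is 1 full-or-partial $1,250 increment; reduction = 1 × $18 = $18, leaving $342.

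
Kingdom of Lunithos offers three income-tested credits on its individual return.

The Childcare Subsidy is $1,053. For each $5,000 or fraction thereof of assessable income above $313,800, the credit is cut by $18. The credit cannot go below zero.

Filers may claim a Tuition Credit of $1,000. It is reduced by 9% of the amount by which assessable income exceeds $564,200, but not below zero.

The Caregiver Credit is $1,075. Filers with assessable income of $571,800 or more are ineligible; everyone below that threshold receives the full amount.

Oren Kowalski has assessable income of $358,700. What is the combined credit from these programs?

Childcare Subsidy: income exceeds $313,800 by $44,900, which is 9 full-or-partial $5,000 increments; reduction = 9 × $18 = $162, leaving $891.
Tuition Credit: $358,700 is at or below the $564,200 threshold, so the full $1,000 applies.
Caregiver Credit: $358,700 is below the $571,800 cutoff, so the full $1,075 applies.
Total: $891 + $1,000 + $1,075 = $2,966.

$2,966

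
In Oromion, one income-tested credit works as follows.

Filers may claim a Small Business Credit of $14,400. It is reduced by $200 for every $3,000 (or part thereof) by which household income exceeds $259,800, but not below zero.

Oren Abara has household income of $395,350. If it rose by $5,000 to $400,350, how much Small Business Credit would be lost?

At $395,350 — income exceeds $259,800 by $135,550, which is 46 full-or-partial $3,000 increments; reduction = 46 × $200 = $9,200, leaving $5,200.
At $400,350 — income exceeds $259,800 by $140,550, which is 47 full-or-partial $3,000 increments; reduction = 47 × $200 = $9,400, leaving $5,000.
Lost: $5,200 − $5,000 = $200.

$200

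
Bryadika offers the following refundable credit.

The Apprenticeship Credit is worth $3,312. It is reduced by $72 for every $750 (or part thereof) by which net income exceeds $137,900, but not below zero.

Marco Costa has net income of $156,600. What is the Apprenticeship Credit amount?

$1,512

Apprenticeship Credit: income exceeds $137,900 by $18,700, which is 25 full-or-partial $750 increments; reduction = 25 × $72 = $1,800, leaving $1,512.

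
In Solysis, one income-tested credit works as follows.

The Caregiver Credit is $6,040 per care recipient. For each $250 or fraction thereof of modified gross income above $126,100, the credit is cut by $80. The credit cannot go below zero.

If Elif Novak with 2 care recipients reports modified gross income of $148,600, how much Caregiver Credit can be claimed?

Caregiver Credit: base = 2 × $6,040 = $12,080. income exceeds $126,100 by $22,500, which is 90 full-or-partial $250 increments; reduction = 90 × $80 = $7,200, leaving $4,880.

$4,880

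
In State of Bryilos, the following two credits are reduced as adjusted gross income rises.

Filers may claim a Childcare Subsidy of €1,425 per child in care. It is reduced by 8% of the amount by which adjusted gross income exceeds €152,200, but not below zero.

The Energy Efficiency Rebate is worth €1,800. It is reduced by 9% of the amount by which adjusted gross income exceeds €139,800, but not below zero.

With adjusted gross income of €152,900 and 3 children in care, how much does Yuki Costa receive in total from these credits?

€4,840

Childcare Subsidy: base = 3 × €1,425 = €4,275. 8% of the €700 excess over €152,200 is €56; credit = €4,275 − €56 = €4,219.
Energy Efficiency Rebate: 9% of the €13,100 excess over €139,800 is €1,179; credit = €1,800 − €1,179 = €621.
Total: €4,219 + €621 = €4,840.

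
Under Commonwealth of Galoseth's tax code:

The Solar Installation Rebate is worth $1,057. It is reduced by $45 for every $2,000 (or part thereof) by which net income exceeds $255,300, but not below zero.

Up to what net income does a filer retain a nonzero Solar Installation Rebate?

After 23 increments the reduction is 23 × $45 = $1,035, leaving $22; one more increment wipes it out. Increment 23 ends at excess 23 × $2,000 = $46,000, so the highest qualifying income is $255,300 + $46,000 = $301,300.

$301,300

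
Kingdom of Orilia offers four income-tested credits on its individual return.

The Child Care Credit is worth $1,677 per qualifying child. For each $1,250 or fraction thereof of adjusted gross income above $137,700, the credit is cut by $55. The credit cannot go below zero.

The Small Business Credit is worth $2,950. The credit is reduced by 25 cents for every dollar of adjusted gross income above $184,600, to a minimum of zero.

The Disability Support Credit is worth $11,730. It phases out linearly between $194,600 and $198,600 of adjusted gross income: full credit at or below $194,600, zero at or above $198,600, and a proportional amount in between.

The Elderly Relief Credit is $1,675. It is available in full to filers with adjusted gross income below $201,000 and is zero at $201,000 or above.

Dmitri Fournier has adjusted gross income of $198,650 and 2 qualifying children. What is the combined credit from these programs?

Child Care Credit: base = 2 × $1,677 = $3,354. income exceeds $137,700 by $60,950, which is 49 full-or-partial $1,250 increments; reduction = 49 × $55 = $2,695, leaving $659.
Small Business Credit: 25% of the $14,050 excess over $184,600 is $3,512.50 ≥ base, so the credit is $0.
Disability Support Credit: $198,650 is at or above $198,600, so the credit is $0.
Elderly Relief Credit: $198,650 is below the $201,000 cutoff, so the full $1,675 applies.
Total: $659 + $0 + $0 + $1,675 = $2,334.

$2,334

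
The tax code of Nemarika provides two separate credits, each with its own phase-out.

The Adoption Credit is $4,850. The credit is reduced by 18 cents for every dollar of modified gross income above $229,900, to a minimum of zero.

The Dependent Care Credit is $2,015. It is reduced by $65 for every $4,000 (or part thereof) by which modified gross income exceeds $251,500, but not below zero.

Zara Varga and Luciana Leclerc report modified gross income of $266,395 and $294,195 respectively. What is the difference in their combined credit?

$455

Zara ($266,395): Adoption Credit: 18% of the $36,495 excess over $229,900 is $6,569.10 ≥ base, so the credit is $0. Dependent Care Credit: income exceeds $251,500 by $14,895, which is 4 full-or-partial $4,000 increments; reduction = 4 × $65 = $260, leaving $1,755. total $0 + $1,755 = $1,755
Luciana ($294,195): Adoption Credit: 18% of the $64,295 excess over $229,900 is $11,573.10 ≥ base, so the credit is $0. Dependent Care Credit: income exceeds $251,500 by $42,695, which is 11 full-or-partial $4,000 increments; reduction = 11 × $65 = $715, leaving $1,300. total $0 + $1,300 = $1,300
Difference: |$1,755 − $1,300| = $455.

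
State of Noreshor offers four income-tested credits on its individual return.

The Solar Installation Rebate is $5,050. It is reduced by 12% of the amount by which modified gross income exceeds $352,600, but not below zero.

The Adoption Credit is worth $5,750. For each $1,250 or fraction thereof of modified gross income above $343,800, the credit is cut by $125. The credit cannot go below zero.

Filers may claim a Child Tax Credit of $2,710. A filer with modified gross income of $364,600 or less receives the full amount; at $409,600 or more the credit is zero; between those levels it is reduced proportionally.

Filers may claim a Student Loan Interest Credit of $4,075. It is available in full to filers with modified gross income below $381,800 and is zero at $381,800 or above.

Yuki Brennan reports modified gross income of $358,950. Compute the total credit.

Solar Installation Rebate: 12% of the $6,350 excess over $352,600 is $762; credit = $5,050 − $762 = $4,288.
Adoption Credit: income exceeds $343,800 by $15,150, which is 13 full-or-partial $1,250 increments; reduction = 13 × $125 = $1,625, leaving $4,125.
Child Tax Credit: $358,950 is at or below the $364,600 threshold, so the full $2,710 applies.
Student Loan Interest Credit: $358,950 is below the $381,800 cutoff, so the full $4,075 applies.
Total: $4,288 + $4,125 + $2,710 + $4,075 = $15,198.

$15,198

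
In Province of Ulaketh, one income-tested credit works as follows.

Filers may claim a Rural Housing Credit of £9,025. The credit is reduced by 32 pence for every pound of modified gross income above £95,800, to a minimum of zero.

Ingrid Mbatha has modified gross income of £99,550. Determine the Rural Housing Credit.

£7,825

Rural Housing Credit: 32% of the £3,750 excess over £95,800 is £1,200; credit = £9,025 − £1,200 = £7,825.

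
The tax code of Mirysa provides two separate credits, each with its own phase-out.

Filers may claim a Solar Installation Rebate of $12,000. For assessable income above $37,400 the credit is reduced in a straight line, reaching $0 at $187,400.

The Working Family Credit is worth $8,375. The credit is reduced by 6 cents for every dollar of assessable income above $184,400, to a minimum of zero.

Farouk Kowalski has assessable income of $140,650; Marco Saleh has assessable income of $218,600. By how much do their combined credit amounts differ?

Farouk ($140,650): Solar Installation Rebate: $140,650 is $103,250 into a $150,000 phase-out range, leaving 46,750/150,000 of the credit: $12,000 × 46,750/150,000 = $3,740. Working Family Credit: $140,650 is at or below the $184,400 threshold, so the full $8,375 applies. total $3,740 + $8,375 = $12,115
Marco ($218,600): Solar Installation Rebate: $218,600 is at or above $187,400, so the credit is $0. Working Family Credit: 6% of the $34,200 excess over $184,400 is $2,052; credit = $8,375 − $2,052 = $6,323. total $0 + $6,323 = $6,323
Difference: |$12,115 − $6,323| = $5,792.

$5,792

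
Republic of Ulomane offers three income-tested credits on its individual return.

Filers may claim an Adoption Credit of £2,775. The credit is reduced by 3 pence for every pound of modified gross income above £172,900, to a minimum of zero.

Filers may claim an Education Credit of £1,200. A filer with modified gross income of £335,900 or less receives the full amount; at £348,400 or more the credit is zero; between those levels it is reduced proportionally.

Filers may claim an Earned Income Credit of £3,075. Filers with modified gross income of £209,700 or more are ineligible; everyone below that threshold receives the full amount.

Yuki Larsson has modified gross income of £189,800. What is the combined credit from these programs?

Adoption Credit: 3% of the £16,900 excess over £172,900 is £507; credit = £2,775 − £507 = £2,268.
Education Credit: £189,800 is at or below the £335,900 threshold, so the full £1,200 applies.
Earned Income Credit: £189,800 is below the £209,700 cutoff, so the full £3,075 applies.
Total: £2,268 + £1,200 + £3,075 = £6,543.

£6,543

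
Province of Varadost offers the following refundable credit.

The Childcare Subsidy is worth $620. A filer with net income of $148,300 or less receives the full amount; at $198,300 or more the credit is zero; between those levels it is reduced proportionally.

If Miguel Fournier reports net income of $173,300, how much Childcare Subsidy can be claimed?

$310

Childcare Subsidy: $173,300 is $25,000 into a $50,000 phase-out range, leaving 25,000/50,000 of the credit: $620 × 25,000/50,000 = $310.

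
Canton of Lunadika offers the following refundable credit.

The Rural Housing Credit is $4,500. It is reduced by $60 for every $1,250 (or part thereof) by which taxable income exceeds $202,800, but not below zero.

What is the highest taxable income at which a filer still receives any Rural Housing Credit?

After 74 increments the reduction is 74 × $60 = $4,440, leaving $60; one more increment wipes it out. Increment 74 ends at excess 74 × $1,250 = $92,500, so the highest qualifying income is $202,800 + $92,500 = $295,300.

$295,300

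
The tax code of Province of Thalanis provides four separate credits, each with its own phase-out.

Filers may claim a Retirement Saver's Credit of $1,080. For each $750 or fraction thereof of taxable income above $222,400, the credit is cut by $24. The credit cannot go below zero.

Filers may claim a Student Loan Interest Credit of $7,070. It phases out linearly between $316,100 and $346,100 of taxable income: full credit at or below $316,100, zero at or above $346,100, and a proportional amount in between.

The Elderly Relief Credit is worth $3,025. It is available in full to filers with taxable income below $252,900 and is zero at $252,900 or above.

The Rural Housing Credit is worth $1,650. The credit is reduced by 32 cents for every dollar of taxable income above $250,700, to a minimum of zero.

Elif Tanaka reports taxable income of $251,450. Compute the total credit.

$11,649

Retirement Saver's Credit: income exceeds $222,400 by $29,050, which is 39 full-or-partial $750 increments; reduction = 39 × $24 = $936, leaving $144.
Student Loan Interest Credit: $251,450 is at or below the $316,100 threshold, so the full $7,070 applies.
Elderly Relief Credit: $251,450 is below the $252,900 cutoff, so the full $3,025 applies.
Rural Housing Credit: 32% of the $750 excess over $250,700 is $240; credit = $1,650 − $240 = $1,410.
Total: $144 + $7,070 + $3,025 + $1,410 = $11,649.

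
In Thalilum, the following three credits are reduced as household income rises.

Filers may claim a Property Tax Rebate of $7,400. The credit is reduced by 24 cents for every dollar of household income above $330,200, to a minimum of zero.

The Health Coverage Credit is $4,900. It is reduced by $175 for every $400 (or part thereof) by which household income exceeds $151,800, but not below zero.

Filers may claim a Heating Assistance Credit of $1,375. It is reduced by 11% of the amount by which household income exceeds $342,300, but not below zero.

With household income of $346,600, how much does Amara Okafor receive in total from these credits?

Property Tax Rebate: 24% of the $16,400 excess over $330,200 is $3,936; credit = $7,400 − $3,936 = $3,464.
Health Coverage Credit: income exceeds $151,800 by $194,800 → 487 increments × $175 = $85,225 ≥ base, so the credit is $0.
Heating Assistance Credit: 11% of the $4,300 excess over $342,300 is $473; credit = $1,375 − $473 = $902.
Total: $3,464 + $0 + $902 = $4,366.

$4,366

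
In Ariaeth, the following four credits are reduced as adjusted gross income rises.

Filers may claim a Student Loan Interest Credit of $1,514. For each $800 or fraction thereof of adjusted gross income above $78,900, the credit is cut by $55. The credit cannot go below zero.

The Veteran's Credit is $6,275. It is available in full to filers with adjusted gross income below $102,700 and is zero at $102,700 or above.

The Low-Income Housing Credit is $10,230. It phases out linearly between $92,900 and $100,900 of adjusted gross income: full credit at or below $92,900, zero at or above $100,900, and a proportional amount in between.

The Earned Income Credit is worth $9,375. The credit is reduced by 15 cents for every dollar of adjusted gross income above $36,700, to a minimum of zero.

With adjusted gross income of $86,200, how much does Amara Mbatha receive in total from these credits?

$19,419

Student Loan Interest Credit: income exceeds $78,900 by $7,300, which is 10 full-or-partial $800 increments; reduction = 10 × $55 = $550, leaving $964.
Veteran's Credit: $86,200 is below the $102,700 cutoff, so the full $6,275 applies.
Low-Income Housing Credit: $86,200 is at or below the $92,900 threshold, so the full $10,230 applies.
Earned Income Credit: 15% of the $49,500 excess over $36,700 is $7,425; credit = $9,375 − $7,425 = $1,950.
Total: $964 + $6,275 + $10,230 + $1,950 = $19,419.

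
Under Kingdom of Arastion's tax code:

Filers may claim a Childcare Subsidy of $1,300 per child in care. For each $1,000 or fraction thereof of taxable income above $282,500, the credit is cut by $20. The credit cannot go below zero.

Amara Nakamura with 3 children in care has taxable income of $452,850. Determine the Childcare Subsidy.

$480

Childcare Subsidy: base = 3 × $1,300 = $3,900. income exceeds $282,500 by $170,350, which is 171 full-or-partial $1,000 increments; reduction = 171 × $20 = $3,420, leaving $480.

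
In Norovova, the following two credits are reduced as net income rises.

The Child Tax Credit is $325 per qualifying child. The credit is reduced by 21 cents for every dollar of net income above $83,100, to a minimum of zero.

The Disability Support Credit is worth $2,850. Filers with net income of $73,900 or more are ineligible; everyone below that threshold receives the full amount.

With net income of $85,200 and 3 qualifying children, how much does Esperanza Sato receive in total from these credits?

$534

Child Tax Credit: base = 3 × $325 = $975. 21% of the $2,100 excess over $83,100 is $441; credit = $975 − $441 = $534.
Disability Support Credit: $85,200 meets or exceeds the $73,900 cutoff, so the credit is $0.
Total: $534 + $0 = $534.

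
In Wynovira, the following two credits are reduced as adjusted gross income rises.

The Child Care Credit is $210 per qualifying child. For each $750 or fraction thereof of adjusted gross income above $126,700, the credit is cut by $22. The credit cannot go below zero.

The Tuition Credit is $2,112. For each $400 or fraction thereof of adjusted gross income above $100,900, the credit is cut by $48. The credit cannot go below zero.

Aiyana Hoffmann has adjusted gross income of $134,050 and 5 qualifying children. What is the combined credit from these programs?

$830

Child Care Credit: base = 5 × $210 = $1,050. income exceeds $126,700 by $7,350, which is 10 full-or-partial $750 increments; reduction = 10 × $22 = $220, leaving $830.
Tuition Credit: income exceeds $100,900 by $33,150 → 83 increments × $48 = $3,984 ≥ base, so the credit is $0.
Total: $830 + $0 = $830.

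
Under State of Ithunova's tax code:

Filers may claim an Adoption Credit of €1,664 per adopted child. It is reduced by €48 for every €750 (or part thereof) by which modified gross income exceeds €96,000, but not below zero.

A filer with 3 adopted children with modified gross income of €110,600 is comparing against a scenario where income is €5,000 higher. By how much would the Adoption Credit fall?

At €110,600 — base = 3 × €1,664 = €4,992. income exceeds €96,000 by €14,600, which is 20 full-or-partial €750 increments; reduction = 20 × €48 = €960, leaving €4,032.
At €115,600 — base = 3 × €1,664 = €4,992. income exceeds €96,000 by €19,600, which is 27 full-or-partial €750 increments; reduction = 27 × €48 = €1,296, leaving €3,696.
Lost: €4,032 − €3,696 = €336.

€336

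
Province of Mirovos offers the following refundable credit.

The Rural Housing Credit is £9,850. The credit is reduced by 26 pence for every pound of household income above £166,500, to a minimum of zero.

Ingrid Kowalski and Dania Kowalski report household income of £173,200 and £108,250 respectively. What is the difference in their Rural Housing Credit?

£1,742

Ingrid (£173,200): Rural Housing Credit: 26% of the £6,700 excess over £166,500 is £1,742; credit = £9,850 − £1,742 = £8,108.
Dania (£108,250): Rural Housing Credit: £108,250 is at or below the £166,500 threshold, so the full £9,850 applies.
Difference: |£8,108 − £9,850| = £1,742.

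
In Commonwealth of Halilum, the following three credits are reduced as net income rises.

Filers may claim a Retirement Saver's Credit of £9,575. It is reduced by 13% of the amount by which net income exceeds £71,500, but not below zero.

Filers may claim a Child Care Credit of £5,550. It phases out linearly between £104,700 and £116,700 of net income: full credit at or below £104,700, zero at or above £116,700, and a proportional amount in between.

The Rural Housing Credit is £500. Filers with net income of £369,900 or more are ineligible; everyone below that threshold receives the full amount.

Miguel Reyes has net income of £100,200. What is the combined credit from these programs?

£11,894

Retirement Saver's Credit: 13% of the £28,700 excess over £71,500 is £3,731; credit = £9,575 − £3,731 = £5,844.
Child Care Credit: £100,200 is at or below the £104,700 threshold, so the full £5,550 applies.
Rural Housing Credit: £100,200 is below the £369,900 cutoff, so the full £500 applies.
Total: £5,844 + £5,550 + £500 = £11,894.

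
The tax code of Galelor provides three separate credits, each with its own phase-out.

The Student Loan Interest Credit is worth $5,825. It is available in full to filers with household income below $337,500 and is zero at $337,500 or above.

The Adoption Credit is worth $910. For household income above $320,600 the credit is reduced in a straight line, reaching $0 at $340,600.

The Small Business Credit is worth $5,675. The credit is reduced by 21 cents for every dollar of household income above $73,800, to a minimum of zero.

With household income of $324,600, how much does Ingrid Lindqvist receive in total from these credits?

Student Loan Interest Credit: $324,600 is below the $337,500 cutoff, so the full $5,825 applies.
Adoption Credit: $324,600 is $4,000 into a $20,000 phase-out range, leaving 16,000/20,000 of the credit: $910 × 16,000/20,000 = $728.
Small Business Credit: 21% of the $250,800 excess over $73,800 is $52,668 ≥ base, so the credit is $0.
Total: $5,825 + $728 + $0 = $6,553.

$6,553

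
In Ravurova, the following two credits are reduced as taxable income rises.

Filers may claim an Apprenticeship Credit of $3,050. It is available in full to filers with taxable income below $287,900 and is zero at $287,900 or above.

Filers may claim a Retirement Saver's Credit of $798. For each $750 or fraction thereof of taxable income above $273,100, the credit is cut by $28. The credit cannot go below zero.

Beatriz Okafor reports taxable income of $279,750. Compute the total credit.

Apprenticeship Credit: $279,750 is below the $287,900 cutoff, so the full $3,050 applies.
Retirement Saver's Credit: income exceeds $273,100 by $6,650, which is 9 full-or-partial $750 increments; reduction = 9 × $28 = $252, leaving $546.
Total: $3,050 + $546 = $3,596.

$3,596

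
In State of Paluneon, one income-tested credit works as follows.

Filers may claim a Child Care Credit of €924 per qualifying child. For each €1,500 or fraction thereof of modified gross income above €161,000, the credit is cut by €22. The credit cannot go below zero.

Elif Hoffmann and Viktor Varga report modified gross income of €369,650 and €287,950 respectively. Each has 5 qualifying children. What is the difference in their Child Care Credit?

Elif (€369,650): Child Care Credit: base = 5 × €924 = €4,620. income exceeds €161,000 by €208,650, which is 140 full-or-partial €1,500 increments; reduction = 140 × €22 = €3,080, leaving €1,540.
Viktor (€287,950): Child Care Credit: base = 5 × €924 = €4,620. income exceeds €161,000 by €126,950, which is 85 full-or-partial €1,500 increments; reduction = 85 × €22 = €1,870, leaving €2,750.
Difference: |€1,540 − €2,750| = €1,210.

€1,210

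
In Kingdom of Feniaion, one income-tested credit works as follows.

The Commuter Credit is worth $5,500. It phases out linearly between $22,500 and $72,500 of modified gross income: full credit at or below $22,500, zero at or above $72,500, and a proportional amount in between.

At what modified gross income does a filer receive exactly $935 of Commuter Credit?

$935 is 935/5,500 of the full $5,500, so 4,565/5,500 of the $50,000 range has been used: income = $22,500 + $50,000 × 4,565/5,500 = $64,000.

$64,000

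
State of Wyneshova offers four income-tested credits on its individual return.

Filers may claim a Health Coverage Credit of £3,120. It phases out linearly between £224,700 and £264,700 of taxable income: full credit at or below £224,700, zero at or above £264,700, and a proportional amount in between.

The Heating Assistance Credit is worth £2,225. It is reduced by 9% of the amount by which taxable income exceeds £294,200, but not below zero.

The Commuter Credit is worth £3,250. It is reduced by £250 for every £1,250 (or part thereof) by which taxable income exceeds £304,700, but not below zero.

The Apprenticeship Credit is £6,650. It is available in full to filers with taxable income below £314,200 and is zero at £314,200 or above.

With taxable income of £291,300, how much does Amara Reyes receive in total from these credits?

£12,125

Health Coverage Credit: £291,300 is at or above £264,700, so the credit is £0.
Heating Assistance Credit: £291,300 is at or below the £294,200 threshold, so the full £2,225 applies.
Commuter Credit: £291,300 is at or below the £304,700 threshold, so the full £3,250 applies.
Apprenticeship Credit: £291,300 is below the £314,200 cutoff, so the full £6,650 applies.
Total: £0 + £2,225 + £3,250 + £6,650 = £12,125.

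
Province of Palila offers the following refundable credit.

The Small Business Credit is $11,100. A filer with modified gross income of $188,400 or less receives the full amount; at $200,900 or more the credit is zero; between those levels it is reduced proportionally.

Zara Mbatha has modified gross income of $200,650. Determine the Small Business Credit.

Small Business Credit: $200,650 is $12,250 into a $12,500 phase-out range, leaving 250/12,500 of the credit: $11,100 × 250/12,500 = $222.

$222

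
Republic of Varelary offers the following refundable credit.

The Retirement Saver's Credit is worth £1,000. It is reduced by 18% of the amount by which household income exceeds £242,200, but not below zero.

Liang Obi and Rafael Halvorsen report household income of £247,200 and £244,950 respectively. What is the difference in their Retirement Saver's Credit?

£405

Liang (£247,200): Retirement Saver's Credit: 18% of the £5,000 excess over £242,200 is £900; credit = £1,000 − £900 = £100.
Rafael (£244,950): Retirement Saver's Credit: 18% of the £2,750 excess over £242,200 is £495; credit = £1,000 − £495 = £505.
Difference: |£100 − £505| = £405.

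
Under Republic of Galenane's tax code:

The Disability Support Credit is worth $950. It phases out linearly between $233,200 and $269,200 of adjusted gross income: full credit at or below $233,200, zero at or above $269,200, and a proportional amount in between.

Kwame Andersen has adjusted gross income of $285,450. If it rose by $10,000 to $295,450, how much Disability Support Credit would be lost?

At $285,450 — $285,450 is at or above $269,200, so the credit is $0.
At $295,450 — $295,450 is at or above $269,200, so the credit is $0.
Lost: $0 − $0 = $0.

$0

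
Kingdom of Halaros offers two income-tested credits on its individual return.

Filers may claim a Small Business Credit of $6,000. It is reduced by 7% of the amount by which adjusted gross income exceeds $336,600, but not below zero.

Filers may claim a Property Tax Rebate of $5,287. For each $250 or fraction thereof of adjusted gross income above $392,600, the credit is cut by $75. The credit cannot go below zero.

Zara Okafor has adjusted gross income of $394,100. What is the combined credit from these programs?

$6,812

Small Business Credit: 7% of the $57,500 excess over $336,600 is $4,025; credit = $6,000 − $4,025 = $1,975.
Property Tax Rebate: income exceeds $392,600 by $1,500, which is 6 full-or-partial $250 increments; reduction = 6 × $75 = $450, leaving $4,837.
Total: $1,975 + $4,837 = $6,812.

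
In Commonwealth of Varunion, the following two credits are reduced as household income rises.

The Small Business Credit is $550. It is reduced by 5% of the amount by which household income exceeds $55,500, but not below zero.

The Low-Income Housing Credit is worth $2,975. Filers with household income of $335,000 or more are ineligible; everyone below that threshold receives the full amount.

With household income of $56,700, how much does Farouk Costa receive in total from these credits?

Small Business Credit: 5% of the $1,200 excess over $55,500 is $60; credit = $550 − $60 = $490.
Low-Income Housing Credit: $56,700 is below the $335,000 cutoff, so the full $2,975 applies.
Total: $490 + $2,975 = $3,465.

$3,465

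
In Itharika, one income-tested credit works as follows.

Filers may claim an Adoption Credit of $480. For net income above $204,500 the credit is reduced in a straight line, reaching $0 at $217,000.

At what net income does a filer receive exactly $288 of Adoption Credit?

$288 is 288/480 of the full $480, so 192/480 of the $12,500 range has been used: income = $204,500 + $12,500 × 192/480 = $209,500.

$209,500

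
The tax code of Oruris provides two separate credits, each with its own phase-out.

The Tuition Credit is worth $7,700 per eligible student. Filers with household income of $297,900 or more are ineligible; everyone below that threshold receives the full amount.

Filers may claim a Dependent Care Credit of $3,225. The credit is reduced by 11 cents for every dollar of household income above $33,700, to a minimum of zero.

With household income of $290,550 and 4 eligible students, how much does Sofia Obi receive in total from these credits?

$30,800

Tuition Credit: base = 4 × $7,700 = $30,800. $290,550 is below the $297,900 cutoff, so the full $30,800 applies.
Dependent Care Credit: 11% of the $256,850 excess over $33,700 is $28,253.50 ≥ base, so the credit is $0.
Total: $30,800 + $0 = $30,800.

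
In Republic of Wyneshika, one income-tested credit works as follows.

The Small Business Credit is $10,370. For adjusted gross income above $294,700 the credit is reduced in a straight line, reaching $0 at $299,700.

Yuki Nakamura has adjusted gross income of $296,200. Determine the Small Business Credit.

Small Business Credit: $296,200 is $1,500 into a $5,000 phase-out range, leaving 3,500/5,000 of the credit: $10,370 × 3,500/5,000 = $7,259.

$7,259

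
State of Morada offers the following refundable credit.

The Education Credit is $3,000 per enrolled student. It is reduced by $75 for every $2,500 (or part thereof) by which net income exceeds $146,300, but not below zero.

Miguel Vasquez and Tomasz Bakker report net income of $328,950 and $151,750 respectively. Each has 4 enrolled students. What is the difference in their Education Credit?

Miguel ($328,950): Education Credit: base = 4 × $3,000 = $12,000. income exceeds $146,300 by $182,650, which is 74 full-or-partial $2,500 increments; reduction = 74 × $75 = $5,550, leaving $6,450.
Tomasz ($151,750): Education Credit: base = 4 × $3,000 = $12,000. income exceeds $146,300 by $5,450, which is 3 full-or-partial $2,500 increments; reduction = 3 × $75 = $225, leaving $11,775.
Difference: |$6,450 − $11,775| = $5,325.

$5,325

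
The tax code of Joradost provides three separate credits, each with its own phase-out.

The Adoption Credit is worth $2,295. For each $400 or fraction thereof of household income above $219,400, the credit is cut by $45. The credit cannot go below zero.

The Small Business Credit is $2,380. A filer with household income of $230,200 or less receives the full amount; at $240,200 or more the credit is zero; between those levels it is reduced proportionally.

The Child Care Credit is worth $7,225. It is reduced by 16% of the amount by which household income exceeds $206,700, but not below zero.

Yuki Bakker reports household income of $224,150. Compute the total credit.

Adoption Credit: income exceeds $219,400 by $4,750, which is 12 full-or-partial $400 increments; reduction = 12 × $45 = $540, leaving $1,755.
Small Business Credit: $224,150 is at or below the $230,200 threshold, so the full $2,380 applies.
Child Care Credit: 16% of the $17,450 excess over $206,700 is $2,792; credit = $7,225 − $2,792 = $4,433.
Total: $1,755 + $2,380 + $4,433 = $8,568.

$8,568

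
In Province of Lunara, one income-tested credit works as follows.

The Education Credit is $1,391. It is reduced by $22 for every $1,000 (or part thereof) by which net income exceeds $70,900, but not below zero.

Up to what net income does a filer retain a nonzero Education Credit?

$133,900

After 63 increments the reduction is 63 × $22 = $1,386, leaving $5; one more increment wipes it out. Increment 63 ends at excess 63 × $1,000 = $63,000, so the highest qualifying income is $70,900 + $63,000 = $133,900.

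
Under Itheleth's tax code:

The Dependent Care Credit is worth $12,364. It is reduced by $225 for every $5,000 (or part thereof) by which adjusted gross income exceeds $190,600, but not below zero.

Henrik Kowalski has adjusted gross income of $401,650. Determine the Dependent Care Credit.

$2,689

Dependent Care Credit: income exceeds $190,600 by $211,050, which is 43 full-or-partial $5,000 increments; reduction = 43 × $225 = $9,675, leaving $2,689.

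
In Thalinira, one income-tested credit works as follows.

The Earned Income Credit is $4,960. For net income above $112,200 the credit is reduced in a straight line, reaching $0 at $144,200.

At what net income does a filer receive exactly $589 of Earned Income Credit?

$589 is 589/4,960 of the full $4,960, so 4,371/4,960 of the $32,000 range has been used: income = $112,200 + $32,000 × 4,371/4,960 = $140,400.

$140,400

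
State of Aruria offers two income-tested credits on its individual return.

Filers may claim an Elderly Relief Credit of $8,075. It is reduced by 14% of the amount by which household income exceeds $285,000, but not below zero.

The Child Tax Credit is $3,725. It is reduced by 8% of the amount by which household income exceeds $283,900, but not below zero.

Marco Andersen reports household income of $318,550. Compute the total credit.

Elderly Relief Credit: 14% of the $33,550 excess over $285,000 is $4,697; credit = $8,075 − $4,697 = $3,378.
Child Tax Credit: 8% of the $34,650 excess over $283,900 is $2,772; credit = $3,725 − $2,772 = $953.
Total: $3,378 + $953 = $4,331.

$4,331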